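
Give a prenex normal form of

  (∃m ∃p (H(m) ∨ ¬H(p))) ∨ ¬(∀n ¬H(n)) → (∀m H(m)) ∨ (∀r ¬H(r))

First replace A → B with ¬A ∨ B.
  ¬((∃m ∃p (H(m) ∨ ¬H(p))) ∨ ¬(∀n ¬H(n))) ∨ (∀m H(m)) ∨ (∀r ¬H(r))
Move each ¬ inward, flipping quantifiers it crosses:
  (∀m ∀p (¬H(m) ∧ H(p))) ∧ (∀n ¬H(n)) ∨ (∀m H(m)) ∨ (∀r ¬H(r))
Standardize variables apart so no two quantifiers bind the same name: m↦c.
  (∀m ∀p (¬H(m) ∧ H(p))) ∧ (∀n ¬H(n)) ∨ (∀c H(c)) ∨ (∀r ¬H(r))
Extract every quantifier outward, since the variables are now distinct and don't occur free across branches:
  ∀m ∀p ∀n ∀c ∀r (¬H(m) ∧ H(p) ∧ ¬H(n) ∨ H(c) ∨ ¬H(r))

∀m ∀p ∀n ∀c ∀r (¬H(m) ∧ H(p) ∧ ¬H(n) ∨ H(c) ∨ ¬H(r))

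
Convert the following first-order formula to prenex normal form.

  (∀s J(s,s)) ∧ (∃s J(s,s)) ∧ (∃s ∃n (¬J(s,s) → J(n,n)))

First replace A → B with ¬A ∨ B.
  (∀s J(s,s)) ∧ (∃s J(s,s)) ∧ (∃s ∃n (¬¬J(s,s) ∨ J(n,n)))
Push ¬ through the quantifiers and connectives to reach negation normal form:
  (∀s J(s,s)) ∧ (∃s J(s,s)) ∧ (∃s ∃n (J(s,s) ∨ J(n,n)))
Give each quantifier a distinct variable: s↦x1, s↦w.
  (∀s J(s,s)) ∧ (∃x1 J(x1,x1)) ∧ (∃w ∃n (J(w,w) ∨ J(n,n)))
Extract every quantifier outward, since the variables are now distinct and don't occur free across branches:
  ∀s ∃x1 ∃w ∃n (J(s,s) ∧ J(x1,x1) ∧ (J(w,w) ∨ J(n,n)))

∀s ∃x1 ∃w ∃n (J(s,s) ∧ J(x1,x1) ∧ (J(w,w) ∨ J(n,n)))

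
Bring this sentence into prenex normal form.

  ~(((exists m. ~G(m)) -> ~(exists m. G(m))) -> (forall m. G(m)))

Rewrite implications/biconditionals: A → B as ¬A ∨ B.
  ~(~(~(exists m. ~G(m)) | ~(exists m. G(m))) | (forall m. G(m)))
Push ¬ through the quantifiers and connectives to reach negation normal form:
  ((forall m. G(m)) | (forall m. ~G(m))) & (exists m. ~G(m))
Give each quantifier a distinct variable: m↦r, m↦v.
  ((forall m. G(m)) | (forall r. ~G(r))) & (exists v. ~G(v))
Extract every quantifier outward, since the variables are now distinct and don't occur free across branches:
  forall m. forall r. exists v. ((G(m) | ~G(r)) & ~G(v))

forall m. forall r. exists v. ((G(m) | ~G(r)) & ~G(v))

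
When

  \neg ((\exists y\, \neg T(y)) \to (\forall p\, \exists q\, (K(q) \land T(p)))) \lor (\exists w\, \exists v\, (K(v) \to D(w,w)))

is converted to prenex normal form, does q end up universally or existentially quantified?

universal

Rewrite implications/biconditionals: A → B as ¬A ∨ B.
  \neg (\neg (\exists y\, \neg T(y)) \lor (\forall p\, \exists q\, (K(q) \land T(p)))) \lor (\exists w\, \exists v\, (\neg K(v) \lor D(w,w)))
Move each ¬ inward, flipping quantifiers it crosses:
  (\exists y\, \neg T(y)) \land (\exists p\, \forall q\, (\neg K(q) \lor \neg T(p))) \lor (\exists w\, \exists v\, (\neg K(v) \lor D(w,w)))
Extract every quantifier outward, since the variables are now distinct and don't occur free across branches:
  \exists y\, \exists p\, \forall q\, \exists w\, \exists v\, (\neg T(y) \land (\neg K(q) \lor \neg T(p)) \lor \neg K(v) \lor D(w,w))
The quantifier \exists q sits under an odd number of negations (counting the antecedent side of each →), so it flips to \forall q.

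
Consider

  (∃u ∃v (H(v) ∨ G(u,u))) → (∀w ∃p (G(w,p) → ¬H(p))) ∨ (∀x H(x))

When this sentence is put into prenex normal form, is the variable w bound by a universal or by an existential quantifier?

Eliminate → and ↔ using ¬ and ∨.
  ¬(∃u ∃v (H(v) ∨ G(u,u))) ∨ (∀w ∃p (¬G(w,p) ∨ ¬H(p))) ∨ (∀x H(x))
Move each ¬ inward, flipping quantifiers it crosses:
  (∀u ∀v (¬H(v) ∧ ¬G(u,u))) ∨ (∀w ∃p (¬G(w,p) ∨ ¬H(p))) ∨ (∀x H(x))
Extract every quantifier outward, since the variables are now distinct and don't occur free across branches:
  ∀u ∀v ∀w ∃p ∀x (¬H(v) ∧ ¬G(u,u) ∨ ¬G(w,p) ∨ ¬H(p) ∨ H(x))
The quantifier ∀w sits under an even number of negations (counting the antecedent side of each →), so it remains universal.

universal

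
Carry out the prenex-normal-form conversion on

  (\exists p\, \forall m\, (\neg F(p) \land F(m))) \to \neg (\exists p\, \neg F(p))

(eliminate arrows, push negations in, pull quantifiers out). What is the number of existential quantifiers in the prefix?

Eliminate → and ↔ using ¬ and ∨.
  \neg (\exists p\, \forall m\, (\neg F(p) \land F(m))) \lor \neg (\exists p\, \neg F(p))
Drive negations inward (¬∀x A ≡ ∃x ¬A, ¬∃x A ≡ ∀x ¬A, De Morgan for ∧/∨):
  (\forall p\, \exists m\, (F(p) \lor \neg F(m))) \lor (\forall p\, F(p))
Give each quantifier a distinct variable: p↦u1.
  (\forall p\, \exists m\, (F(p) \lor \neg F(m))) \lor (\forall u1\, F(u1))
Pull the quantifiers to the front (each side's bound variable is not free in the other side):
  \forall p\, \exists m\, \forall u1\, (F(p) \lor \neg F(m) \lor F(u1))
The prefix is \forall p \exists m \forall u1: 2 universal, 1 existential.

1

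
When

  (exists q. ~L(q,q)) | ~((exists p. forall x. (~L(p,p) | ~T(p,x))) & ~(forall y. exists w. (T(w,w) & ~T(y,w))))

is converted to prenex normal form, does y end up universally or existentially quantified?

Drive negations inward (¬∀x A ≡ ∃x ¬A, ¬∃x A ≡ ∀x ¬A, De Morgan for ∧/∨):
  (exists q. ~L(q,q)) | (forall p. exists x. (L(p,p) & T(p,x))) | (forall y. exists w. (T(w,w) & ~T(y,w)))
All bound variables are already distinct, so no renaming is needed.
Extract every quantifier outward, since the variables are now distinct and don't occur free across branches:
  exists q. forall p. exists x. forall y. exists w. (~L(q,q) | L(p,p) & T(p,x) | T(w,w) & ~T(y,w))
The quantifier forall y sits under an even number of negations, so it remains universal.

universal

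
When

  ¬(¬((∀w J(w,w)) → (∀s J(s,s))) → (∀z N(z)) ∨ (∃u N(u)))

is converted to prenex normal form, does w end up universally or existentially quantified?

universal

First replace A → B with ¬A ∨ B.
  ¬(¬¬(¬(∀w J(w,w)) ∨ (∀s J(s,s))) ∨ (∀z N(z)) ∨ (∃u N(u)))
Drive negations inward (¬∀x A ≡ ∃x ¬A, ¬∃x A ≡ ∀x ¬A, De Morgan for ∧/∨):
  (∀w J(w,w)) ∧ (∃s ¬J(s,s)) ∧ (∃z ¬N(z)) ∧ (∀u ¬N(u))
Extract every quantifier outward, since the variables are now distinct and don't occur free across branches:
  ∀w ∃s ∃z ∀u (J(w,w) ∧ ¬J(s,s) ∧ ¬N(z) ∧ ¬N(u))
The quantifier ∀w sits under an even number of negations (counting the antecedent side of each →), so it remains universal.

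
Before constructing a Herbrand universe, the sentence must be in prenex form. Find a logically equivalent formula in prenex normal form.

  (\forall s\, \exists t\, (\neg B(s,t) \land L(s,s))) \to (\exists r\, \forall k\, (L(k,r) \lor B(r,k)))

Rewrite implications/biconditionals: A → B as ¬A ∨ B.
  \neg (\forall s\, \exists t\, (\neg B(s,t) \land L(s,s))) \lor (\exists r\, \forall k\, (L(k,r) \lor B(r,k)))
Drive negations inward (¬∀x A ≡ ∃x ¬A, ¬∃x A ≡ ∀x ¬A, De Morgan for ∧/∨):
  (\exists s\, \forall t\, (B(s,t) \lor \neg L(s,s))) \lor (\exists r\, \forall k\, (L(k,r) \lor B(r,k)))
All bound variables are already distinct, so no renaming is needed.
Extract every quantifier outward, since the variables are now distinct and don't occur free across branches:
  \exists s\, \forall t\, \exists r\, \forall k\, (B(s,t) \lor \neg L(s,s) \lor L(k,r) \lor B(r,k))

\exists s\, \forall t\, \exists r\, \forall k\, (B(s,t) \lor \neg L(s,s) \lor L(k,r) \lor B(r,k))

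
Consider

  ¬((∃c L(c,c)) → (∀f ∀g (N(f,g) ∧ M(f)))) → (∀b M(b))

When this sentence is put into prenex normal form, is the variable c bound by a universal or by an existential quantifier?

First replace A → B with ¬A ∨ B.
  ¬¬(¬(∃c L(c,c)) ∨ (∀f ∀g (N(f,g) ∧ M(f)))) ∨ (∀b M(b))
Drive negations inward (¬∀x A ≡ ∃x ¬A, ¬∃x A ≡ ∀x ¬A, De Morgan for ∧/∨):
  (∀c ¬L(c,c)) ∨ (∀f ∀g (N(f,g) ∧ M(f))) ∨ (∀b M(b))
Finally move all quantifiers to the prefix:
  ∀c ∀f ∀g ∀b (¬L(c,c) ∨ N(f,g) ∧ M(f) ∨ M(b))
The quantifier ∃c sits under an odd number of negations (counting the antecedent side of each →), so it flips to ∀c.

universal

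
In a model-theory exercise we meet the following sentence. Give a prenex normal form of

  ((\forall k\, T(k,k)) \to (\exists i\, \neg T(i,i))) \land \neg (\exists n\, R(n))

First replace A → B with ¬A ∨ B.
  (\neg (\forall k\, T(k,k)) \lor (\exists i\, \neg T(i,i))) \land \neg (\exists n\, R(n))
Move each ¬ inward, flipping quantifiers it crosses:
  ((\exists k\, \neg T(k,k)) \lor (\exists i\, \neg T(i,i))) \land (\forall n\, \neg R(n))
Extract every quantifier outward, since the variables are now distinct and don't occur free across branches:
  \exists k\, \exists i\, \forall n\, ((\neg T(k,k) \lor \neg T(i,i)) \land \neg R(n))

\exists k\, \exists i\, \forall n\, ((\neg T(k,k) \lor \neg T(i,i)) \land \neg R(n))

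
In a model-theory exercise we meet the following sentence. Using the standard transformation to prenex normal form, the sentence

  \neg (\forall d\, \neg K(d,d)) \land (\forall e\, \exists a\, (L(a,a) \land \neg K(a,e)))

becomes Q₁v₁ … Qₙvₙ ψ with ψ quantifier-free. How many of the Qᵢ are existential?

2

Push ¬ through the quantifiers and connectives to reach negation normal form:
  (\exists d\, K(d,d)) \land (\forall e\, \exists a\, (L(a,a) \land \neg K(a,e)))
All bound variables are already distinct, so no renaming is needed.
Extract every quantifier outward, since the variables are now distinct and don't occur free across branches:
  \exists d\, \forall e\, \exists a\, (K(d,d) \land L(a,a) \land \neg K(a,e))
The prefix is \exists d \forall e \exists a: 1 universal, 2 existential.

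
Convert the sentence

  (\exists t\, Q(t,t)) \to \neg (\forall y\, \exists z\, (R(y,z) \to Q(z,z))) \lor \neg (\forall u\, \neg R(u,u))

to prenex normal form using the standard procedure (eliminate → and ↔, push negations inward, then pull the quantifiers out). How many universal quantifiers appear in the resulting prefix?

2

First replace A → B with ¬A ∨ B.
  \neg (\exists t\, Q(t,t)) \lor \neg (\forall y\, \exists z\, (\neg R(y,z) \lor Q(z,z))) \lor \neg (\forall u\, \neg R(u,u))
Push ¬ through the quantifiers and connectives to reach negation normal form:
  (\forall t\, \neg Q(t,t)) \lor (\exists y\, \forall z\, (R(y,z) \land \neg Q(z,z))) \lor (\exists u\, R(u,u))
Finally move all quantifiers to the prefix:
  \forall t\, \exists y\, \forall z\, \exists u\, (\neg Q(t,t) \lor R(y,z) \land \neg Q(z,z) \lor R(u,u))
The prefix is \forall t \exists y \forall z \exists u: 2 universal, 2 existential.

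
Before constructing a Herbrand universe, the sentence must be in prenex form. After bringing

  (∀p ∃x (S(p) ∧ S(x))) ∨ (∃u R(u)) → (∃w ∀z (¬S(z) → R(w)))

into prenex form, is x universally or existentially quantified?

universal

Eliminate → and ↔ using ¬ and ∨.
  ¬((∀p ∃x (S(p) ∧ S(x))) ∨ (∃u R(u))) ∨ (∃w ∀z (¬¬S(z) ∨ R(w)))
Push ¬ through the quantifiers and connectives to reach negation normal form:
  (∃p ∀x (¬S(p) ∨ ¬S(x))) ∧ (∀u ¬R(u)) ∨ (∃w ∀z (S(z) ∨ R(w)))
Pull the quantifiers to the front (each side's bound variable is not free in the other side):
  ∃p ∀x ∀u ∃w ∀z ((¬S(p) ∨ ¬S(x)) ∧ ¬R(u) ∨ S(z) ∨ R(w))
The quantifier ∃x sits under an odd number of negations (counting the antecedent side of each →), so it flips to ∀x.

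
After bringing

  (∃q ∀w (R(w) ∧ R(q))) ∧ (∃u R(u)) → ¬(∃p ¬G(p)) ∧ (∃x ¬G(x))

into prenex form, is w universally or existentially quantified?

existential

Eliminate → and ↔ using ¬ and ∨.
  ¬((∃q ∀w (R(w) ∧ R(q))) ∧ (∃u R(u))) ∨ ¬(∃p ¬G(p)) ∧ (∃x ¬G(x))
Move each ¬ inward, flipping quantifiers it crosses:
  (∀q ∃w (¬R(w) ∨ ¬R(q))) ∨ (∀u ¬R(u)) ∨ (∀p G(p)) ∧ (∃x ¬G(x))
Finally move all quantifiers to the prefix:
  ∀q ∃w ∀u ∀p ∃x (¬R(w) ∨ ¬R(q) ∨ ¬R(u) ∨ G(p) ∧ ¬G(x))
The quantifier ∀w sits under an odd number of negations (counting the antecedent side of each →), so it flips to ∃w.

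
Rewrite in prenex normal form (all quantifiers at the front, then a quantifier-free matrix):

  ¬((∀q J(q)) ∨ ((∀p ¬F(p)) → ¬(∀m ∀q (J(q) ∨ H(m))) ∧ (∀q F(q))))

Rewrite implications/biconditionals: A → B as ¬A ∨ B.
  ¬((∀q J(q)) ∨ ¬(∀p ¬F(p)) ∨ ¬(∀m ∀q (J(q) ∨ H(m))) ∧ (∀q F(q)))
Drive negations inward (¬∀x A ≡ ∃x ¬A, ¬∃x A ≡ ∀x ¬A, De Morgan for ∧/∨):
  (∃q ¬J(q)) ∧ (∀p ¬F(p)) ∧ ((∀m ∀q (J(q) ∨ H(m))) ∨ (∃q ¬F(q)))
Give each quantifier a distinct variable: q↦z, q↦a.
  (∃q ¬J(q)) ∧ (∀p ¬F(p)) ∧ ((∀m ∀z (J(z) ∨ H(m))) ∨ (∃a ¬F(a)))
Extract every quantifier outward, since the variables are now distinct and don't occur free across branches:
  ∃q ∀p ∀m ∀z ∃a (¬J(q) ∧ ¬F(p) ∧ (J(z) ∨ H(m) ∨ ¬F(a)))

∃q ∀p ∀m ∀z ∃a (¬J(q) ∧ ¬F(p) ∧ (J(z) ∨ H(m) ∨ ¬F(a)))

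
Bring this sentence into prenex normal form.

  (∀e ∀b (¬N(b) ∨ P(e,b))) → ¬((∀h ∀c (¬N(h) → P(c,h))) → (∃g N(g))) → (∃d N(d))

First replace A → B with ¬A ∨ B.
  ¬(∀e ∀b (¬N(b) ∨ P(e,b))) ∨ ¬¬(¬(∀h ∀c (¬¬N(h) ∨ P(c,h))) ∨ (∃g N(g))) ∨ (∃d N(d))
Drive negations inward (¬∀x A ≡ ∃x ¬A, ¬∃x A ≡ ∀x ¬A, De Morgan for ∧/∨):
  (∃e ∃b (N(b) ∧ ¬P(e,b))) ∨ (∃h ∃c (¬N(h) ∧ ¬P(c,h))) ∨ (∃g N(g)) ∨ (∃d N(d))
Pull the quantifiers to the front (each side's bound variable is not free in the other side):
  ∃e ∃b ∃h ∃c ∃g ∃d (N(b) ∧ ¬P(e,b) ∨ ¬N(h) ∧ ¬P(c,h) ∨ N(g) ∨ N(d))

∃e ∃b ∃h ∃c ∃g ∃d (N(b) ∧ ¬P(e,b) ∨ ¬N(h) ∧ ¬P(c,h) ∨ N(g) ∨ N(d))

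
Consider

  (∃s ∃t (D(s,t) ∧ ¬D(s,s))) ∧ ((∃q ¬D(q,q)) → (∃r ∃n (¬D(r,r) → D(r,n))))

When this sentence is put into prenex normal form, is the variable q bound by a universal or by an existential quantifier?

universal

Eliminate → and ↔ using ¬ and ∨.
  (∃s ∃t (D(s,t) ∧ ¬D(s,s))) ∧ (¬(∃q ¬D(q,q)) ∨ (∃r ∃n (¬¬D(r,r) ∨ D(r,n))))
Move each ¬ inward, flipping quantifiers it crosses:
  (∃s ∃t (D(s,t) ∧ ¬D(s,s))) ∧ ((∀q D(q,q)) ∨ (∃r ∃n (D(r,r) ∨ D(r,n))))
All bound variables are already distinct, so no renaming is needed.
Pull the quantifiers to the front (each side's bound variable is not free in the other side):
  ∃s ∃t ∀q ∃r ∃n (D(s,t) ∧ ¬D(s,s) ∧ (D(q,q) ∨ D(r,r) ∨ D(r,n)))
The quantifier ∃q sits under an odd number of negations (counting the antecedent side of each →), so it flips to ∀q.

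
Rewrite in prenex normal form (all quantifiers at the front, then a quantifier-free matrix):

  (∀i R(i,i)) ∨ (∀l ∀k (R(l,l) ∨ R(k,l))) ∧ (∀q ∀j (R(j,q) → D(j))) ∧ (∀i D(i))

First replace A → B with ¬A ∨ B.
  (∀i R(i,i)) ∨ (∀l ∀k (R(l,l) ∨ R(k,l))) ∧ (∀q ∀j (¬R(j,q) ∨ D(j))) ∧ (∀i D(i))
Rename bound variables to avoid capture: i↦v1.
  (∀i R(i,i)) ∨ (∀l ∀k (R(l,l) ∨ R(k,l))) ∧ (∀q ∀j (¬R(j,q) ∨ D(j))) ∧ (∀v1 D(v1))
Extract every quantifier outward, since the variables are now distinct and don't occur free across branches:
  ∀i ∀l ∀k ∀q ∀j ∀v1 (R(i,i) ∨ (R(l,l) ∨ R(k,l)) ∧ (¬R(j,q) ∨ D(j)) ∧ D(v1))

∀i ∀l ∀k ∀q ∀j ∀v1 (R(i,i) ∨ (R(l,l) ∨ R(k,l)) ∧ (¬R(j,q) ∨ D(j)) ∧ D(v1))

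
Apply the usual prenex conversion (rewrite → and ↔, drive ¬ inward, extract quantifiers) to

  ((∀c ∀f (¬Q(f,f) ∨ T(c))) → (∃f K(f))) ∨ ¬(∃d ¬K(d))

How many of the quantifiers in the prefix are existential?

3

Eliminate → and ↔ using ¬ and ∨.
  ¬(∀c ∀f (¬Q(f,f) ∨ T(c))) ∨ (∃f K(f)) ∨ ¬(∃d ¬K(d))
Push ¬ through the quantifiers and connectives to reach negation normal form:
  (∃c ∃f (Q(f,f) ∧ ¬T(c))) ∨ (∃f K(f)) ∨ (∀d K(d))
Rename bound variables to avoid capture: f↦u.
  (∃c ∃f (Q(f,f) ∧ ¬T(c))) ∨ (∃u K(u)) ∨ (∀d K(d))
Pull the quantifiers to the front (each side's bound variable is not free in the other side):
  ∃c ∃f ∃u ∀d (Q(f,f) ∧ ¬T(c) ∨ K(u) ∨ K(d))
The prefix is ∃c ∃f ∃u ∀d: 1 universal, 3 existential.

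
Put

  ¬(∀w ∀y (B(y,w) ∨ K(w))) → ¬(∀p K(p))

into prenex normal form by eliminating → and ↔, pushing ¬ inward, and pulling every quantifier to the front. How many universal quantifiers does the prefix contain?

Eliminate → and ↔ using ¬ and ∨.
  ¬¬(∀w ∀y (B(y,w) ∨ K(w))) ∨ ¬(∀p K(p))
Move each ¬ inward, flipping quantifiers it crosses:
  (∀w ∀y (B(y,w) ∨ K(w))) ∨ (∃p ¬K(p))
All bound variables are already distinct, so no renaming is needed.
Extract every quantifier outward, since the variables are now distinct and don't occur free across branches:
  ∀w ∀y ∃p (B(y,w) ∨ K(w) ∨ ¬K(p))
The prefix is ∀w ∀y ∃p: 2 universal, 1 existential.

2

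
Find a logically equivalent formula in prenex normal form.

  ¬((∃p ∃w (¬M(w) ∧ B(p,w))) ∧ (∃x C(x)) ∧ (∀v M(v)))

∀p ∀w ∀x ∃v (M(w) ∨ ¬B(p,w) ∨ ¬C(x) ∨ ¬M(v))

Move each ¬ inward, flipping quantifiers it crosses:
  (∀p ∀w (M(w) ∨ ¬B(p,w))) ∨ (∀x ¬C(x)) ∨ (∃v ¬M(v))
Finally move all quantifiers to the prefix:
  ∀p ∀w ∀x ∃v (M(w) ∨ ¬B(p,w) ∨ ¬C(x) ∨ ¬M(v))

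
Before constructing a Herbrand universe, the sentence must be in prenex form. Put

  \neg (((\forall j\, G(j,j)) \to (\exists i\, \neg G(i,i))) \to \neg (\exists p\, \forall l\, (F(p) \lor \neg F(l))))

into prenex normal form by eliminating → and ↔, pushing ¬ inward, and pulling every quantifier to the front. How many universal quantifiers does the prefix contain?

Eliminate → and ↔ using ¬ and ∨.
  \neg (\neg (\neg (\forall j\, G(j,j)) \lor (\exists i\, \neg G(i,i))) \lor \neg (\exists p\, \forall l\, (F(p) \lor \neg F(l))))
Drive negations inward (¬∀x A ≡ ∃x ¬A, ¬∃x A ≡ ∀x ¬A, De Morgan for ∧/∨):
  ((\exists j\, \neg G(j,j)) \lor (\exists i\, \neg G(i,i))) \land (\exists p\, \forall l\, (F(p) \lor \neg F(l)))
Pull the quantifiers to the front (each side's bound variable is not free in the other side):
  \exists j\, \exists i\, \exists p\, \forall l\, ((\neg G(j,j) \lor \neg G(i,i)) \land (F(p) \lor \neg F(l)))
The prefix is \exists j \exists i \exists p \forall l: 1 universal, 3 existential.

1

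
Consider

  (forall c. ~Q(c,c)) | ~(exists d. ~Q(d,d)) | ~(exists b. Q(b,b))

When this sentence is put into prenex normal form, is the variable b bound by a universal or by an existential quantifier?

universal

Move each ¬ inward, flipping quantifiers it crosses:
  (forall c. ~Q(c,c)) | (forall d. Q(d,d)) | (forall b. ~Q(b,b))
All bound variables are already distinct, so no renaming is needed.
Finally move all quantifiers to the prefix:
  forall c. forall d. forall b. (~Q(c,c) | Q(d,d) | ~Q(b,b))
The quantifier exists b sits under an odd number of negations, so it flips to forall b.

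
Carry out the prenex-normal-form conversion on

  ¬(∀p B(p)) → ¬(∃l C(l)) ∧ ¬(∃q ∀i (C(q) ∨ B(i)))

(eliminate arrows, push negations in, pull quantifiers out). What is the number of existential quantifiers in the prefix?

First replace A → B with ¬A ∨ B.
  ¬¬(∀p B(p)) ∨ ¬(∃l C(l)) ∧ ¬(∃q ∀i (C(q) ∨ B(i)))
Drive negations inward (¬∀x A ≡ ∃x ¬A, ¬∃x A ≡ ∀x ¬A, De Morgan for ∧/∨):
  (∀p B(p)) ∨ (∀l ¬C(l)) ∧ (∀q ∃i (¬C(q) ∧ ¬B(i)))
Finally move all quantifiers to the prefix:
  ∀p ∀l ∀q ∃i (B(p) ∨ ¬C(l) ∧ ¬C(q) ∧ ¬B(i))
The prefix is ∀p ∀l ∀q ∃i: 3 universal, 1 existential.

1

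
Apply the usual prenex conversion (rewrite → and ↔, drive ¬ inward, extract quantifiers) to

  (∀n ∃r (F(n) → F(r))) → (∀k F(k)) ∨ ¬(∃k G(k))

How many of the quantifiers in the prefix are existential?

1

First replace A → B with ¬A ∨ B.
  ¬(∀n ∃r (¬F(n) ∨ F(r))) ∨ (∀k F(k)) ∨ ¬(∃k G(k))
Drive negations inward (¬∀x A ≡ ∃x ¬A, ¬∃x A ≡ ∀x ¬A, De Morgan for ∧/∨):
  (∃n ∀r (F(n) ∧ ¬F(r))) ∨ (∀k F(k)) ∨ (∀k ¬G(k))
Give each quantifier a distinct variable: k↦y.
  (∃n ∀r (F(n) ∧ ¬F(r))) ∨ (∀k F(k)) ∨ (∀y ¬G(y))
Extract every quantifier outward, since the variables are now distinct and don't occur free across branches:
  ∃n ∀r ∀k ∀y (F(n) ∧ ¬F(r) ∨ F(k) ∨ ¬G(y))
The prefix is ∃n ∀r ∀k ∀y: 3 universal, 1 existential.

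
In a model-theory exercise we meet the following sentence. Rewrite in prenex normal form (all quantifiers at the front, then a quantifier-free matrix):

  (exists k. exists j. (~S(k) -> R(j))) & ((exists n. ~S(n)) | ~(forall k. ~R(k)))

exists k. exists j. exists n. exists r. ((S(k) | R(j)) & (~S(n) | R(r)))

Rewrite implications/biconditionals: A → B as ¬A ∨ B.
  (exists k. exists j. (~~S(k) | R(j))) & ((exists n. ~S(n)) | ~(forall k. ~R(k)))
Push ¬ through the quantifiers and connectives to reach negation normal form:
  (exists k. exists j. (S(k) | R(j))) & ((exists n. ~S(n)) | (exists k. R(k)))
Give each quantifier a distinct variable: k↦r.
  (exists k. exists j. (S(k) | R(j))) & ((exists n. ~S(n)) | (exists r. R(r)))
Pull the quantifiers to the front (each side's bound variable is not free in the other side):
  exists k. exists j. exists n. exists r. ((S(k) | R(j)) & (~S(n) | R(r)))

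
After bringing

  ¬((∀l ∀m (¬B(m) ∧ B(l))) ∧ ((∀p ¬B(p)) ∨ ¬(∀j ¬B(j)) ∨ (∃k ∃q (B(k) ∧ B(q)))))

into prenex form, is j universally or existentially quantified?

Move each ¬ inward, flipping quantifiers it crosses:
  (∃l ∃m (B(m) ∨ ¬B(l))) ∨ (∃p B(p)) ∧ (∀j ¬B(j)) ∧ (∀k ∀q (¬B(k) ∨ ¬B(q)))
Finally move all quantifiers to the prefix:
  ∃l ∃m ∃p ∀j ∀k ∀q (B(m) ∨ ¬B(l) ∨ B(p) ∧ ¬B(j) ∧ (¬B(k) ∨ ¬B(q)))
The quantifier ∀j sits under an even number of negations, so it remains universal.

universal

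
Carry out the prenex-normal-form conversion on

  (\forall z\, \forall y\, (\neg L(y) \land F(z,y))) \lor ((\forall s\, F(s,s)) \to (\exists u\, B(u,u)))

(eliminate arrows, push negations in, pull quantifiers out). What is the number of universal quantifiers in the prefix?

2

First replace A → B with ¬A ∨ B.
  (\forall z\, \forall y\, (\neg L(y) \land F(z,y))) \lor \neg (\forall s\, F(s,s)) \lor (\exists u\, B(u,u))
Push ¬ through the quantifiers and connectives to reach negation normal form:
  (\forall z\, \forall y\, (\neg L(y) \land F(z,y))) \lor (\exists s\, \neg F(s,s)) \lor (\exists u\, B(u,u))
All bound variables are already distinct, so no renaming is needed.
Finally move all quantifiers to the prefix:
  \forall z\, \forall y\, \exists s\, \exists u\, (\neg L(y) \land F(z,y) \lor \neg F(s,s) \lor B(u,u))
The prefix is \forall z \forall y \exists s \exists u: 2 universal, 2 existential.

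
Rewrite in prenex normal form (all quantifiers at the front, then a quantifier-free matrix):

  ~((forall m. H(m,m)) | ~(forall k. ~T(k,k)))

Drive negations inward (¬∀x A ≡ ∃x ¬A, ¬∃x A ≡ ∀x ¬A, De Morgan for ∧/∨):
  (exists m. ~H(m,m)) & (forall k. ~T(k,k))
All bound variables are already distinct, so no renaming is needed.
Extract every quantifier outward, since the variables are now distinct and don't occur free across branches:
  exists m. forall k. (~H(m,m) & ~T(k,k))

exists m. forall k. (~H(m,m) & ~T(k,k))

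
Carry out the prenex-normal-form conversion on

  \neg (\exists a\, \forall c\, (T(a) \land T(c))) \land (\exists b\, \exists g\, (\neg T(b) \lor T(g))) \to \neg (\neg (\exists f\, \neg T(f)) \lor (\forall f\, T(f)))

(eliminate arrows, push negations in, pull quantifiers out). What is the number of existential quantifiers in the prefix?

First replace A → B with ¬A ∨ B.
  \neg (\neg (\exists a\, \forall c\, (T(a) \land T(c))) \land (\exists b\, \exists g\, (\neg T(b) \lor T(g)))) \lor \neg (\neg (\exists f\, \neg T(f)) \lor (\forall f\, T(f)))
Drive negations inward (¬∀x A ≡ ∃x ¬A, ¬∃x A ≡ ∀x ¬A, De Morgan for ∧/∨):
  (\exists a\, \forall c\, (T(a) \land T(c))) \lor (\forall b\, \forall g\, (T(b) \land \neg T(g))) \lor (\exists f\, \neg T(f)) \land (\exists f\, \neg T(f))
Give each quantifier a distinct variable: f↦r.
  (\exists a\, \forall c\, (T(a) \land T(c))) \lor (\forall b\, \forall g\, (T(b) \land \neg T(g))) \lor (\exists f\, \neg T(f)) \land (\exists r\, \neg T(r))
Extract every quantifier outward, since the variables are now distinct and don't occur free across branches:
  \exists a\, \forall c\, \forall b\, \forall g\, \exists f\, \exists r\, (T(a) \land T(c) \lor T(b) \land \neg T(g) \lor \neg T(f) \land \neg T(r))
The prefix is \exists a \forall c \forall b \forall g \exists f \exists r: 3 universal, 3 existential.

3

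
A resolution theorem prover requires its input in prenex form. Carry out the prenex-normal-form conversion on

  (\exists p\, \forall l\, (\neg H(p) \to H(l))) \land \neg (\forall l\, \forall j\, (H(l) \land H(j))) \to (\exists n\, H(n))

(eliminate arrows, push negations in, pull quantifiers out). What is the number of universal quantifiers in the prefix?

Eliminate → and ↔ using ¬ and ∨.
  \neg ((\exists p\, \forall l\, (\neg \neg H(p) \lor H(l))) \land \neg (\forall l\, \forall j\, (H(l) \land H(j)))) \lor (\exists n\, H(n))
Push ¬ through the quantifiers and connectives to reach negation normal form:
  (\forall p\, \exists l\, (\neg H(p) \land \neg H(l))) \lor (\forall l\, \forall j\, (H(l) \land H(j))) \lor (\exists n\, H(n))
Rename bound variables to avoid capture: l↦q.
  (\forall p\, \exists l\, (\neg H(p) \land \neg H(l))) \lor (\forall q\, \forall j\, (H(q) \land H(j))) \lor (\exists n\, H(n))
Finally move all quantifiers to the prefix:
  \forall p\, \exists l\, \forall q\, \forall j\, \exists n\, (\neg H(p) \land \neg H(l) \lor H(q) \land H(j) \lor H(n))
The prefix is \forall p \exists l \forall q \forall j \exists n: 3 universal, 2 existential.

3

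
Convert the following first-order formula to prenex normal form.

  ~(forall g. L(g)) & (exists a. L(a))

exists g. exists a. (~L(g) & L(a))

Drive negations inward (¬∀x A ≡ ∃x ¬A, ¬∃x A ≡ ∀x ¬A, De Morgan for ∧/∨):
  (exists g. ~L(g)) & (exists a. L(a))
Finally move all quantifiers to the prefix:
  exists g. exists a. (~L(g) & L(a))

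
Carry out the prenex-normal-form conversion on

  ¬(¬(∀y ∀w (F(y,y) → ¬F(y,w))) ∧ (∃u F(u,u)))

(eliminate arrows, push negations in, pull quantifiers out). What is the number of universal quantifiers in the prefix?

Eliminate → and ↔ using ¬ and ∨.
  ¬(¬(∀y ∀w (¬F(y,y) ∨ ¬F(y,w))) ∧ (∃u F(u,u)))
Move each ¬ inward, flipping quantifiers it crosses:
  (∀y ∀w (¬F(y,y) ∨ ¬F(y,w))) ∨ (∀u ¬F(u,u))
All bound variables are already distinct, so no renaming is needed.
Finally move all quantifiers to the prefix:
  ∀y ∀w ∀u (¬F(y,y) ∨ ¬F(y,w) ∨ ¬F(u,u))
The prefix is ∀y ∀w ∀u: 3 universal, 0 existential.

3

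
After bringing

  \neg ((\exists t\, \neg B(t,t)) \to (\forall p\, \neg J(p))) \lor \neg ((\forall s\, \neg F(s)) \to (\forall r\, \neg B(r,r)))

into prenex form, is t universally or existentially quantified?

existential

Eliminate → and ↔ using ¬ and ∨.
  \neg (\neg (\exists t\, \neg B(t,t)) \lor (\forall p\, \neg J(p))) \lor \neg (\neg (\forall s\, \neg F(s)) \lor (\forall r\, \neg B(r,r)))
Move each ¬ inward, flipping quantifiers it crosses:
  (\exists t\, \neg B(t,t)) \land (\exists p\, J(p)) \lor (\forall s\, \neg F(s)) \land (\exists r\, B(r,r))
All bound variables are already distinct, so no renaming is needed.
Pull the quantifiers to the front (each side's bound variable is not free in the other side):
  \exists t\, \exists p\, \forall s\, \exists r\, (\neg B(t,t) \land J(p) \lor \neg F(s) \land B(r,r))
The quantifier \exists t sits under an even number of negations (counting the antecedent side of each →), so it remains existential.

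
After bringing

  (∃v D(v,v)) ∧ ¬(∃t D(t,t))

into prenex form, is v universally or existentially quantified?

existential

Move each ¬ inward, flipping quantifiers it crosses:
  (∃v D(v,v)) ∧ (∀t ¬D(t,t))
Pull the quantifiers to the front (each side's bound variable is not free in the other side):
  ∃v ∀t (D(v,v) ∧ ¬D(t,t))
The quantifier ∃v sits under an even number of negations, so it remains existential.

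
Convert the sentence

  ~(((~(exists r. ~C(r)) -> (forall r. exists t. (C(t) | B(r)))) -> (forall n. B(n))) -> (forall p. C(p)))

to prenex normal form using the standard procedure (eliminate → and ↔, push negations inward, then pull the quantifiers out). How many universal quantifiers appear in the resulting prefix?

3

Eliminate → and ↔ using ¬ and ∨.
  ~(~(~(~~(exists r. ~C(r)) | (forall r. exists t. (C(t) | B(r)))) | (forall n. B(n))) | (forall p. C(p)))
Push ¬ through the quantifiers and connectives to reach negation normal form:
  ((forall r. C(r)) & (exists r. forall t. (~C(t) & ~B(r))) | (forall n. B(n))) & (exists p. ~C(p))
Standardize variables apart so no two quantifiers bind the same name: r↦v.
  ((forall r. C(r)) & (exists v. forall t. (~C(t) & ~B(v))) | (forall n. B(n))) & (exists p. ~C(p))
Pull the quantifiers to the front (each side's bound variable is not free in the other side):
  forall r. exists v. forall t. forall n. exists p. ((C(r) & ~C(t) & ~B(v) | B(n)) & ~C(p))
The prefix is forall r exists v forall t forall n exists p: 3 universal, 2 existential.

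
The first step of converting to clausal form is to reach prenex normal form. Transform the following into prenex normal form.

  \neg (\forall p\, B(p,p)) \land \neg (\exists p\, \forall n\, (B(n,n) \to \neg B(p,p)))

Rewrite implications/biconditionals: A → B as ¬A ∨ B.
  \neg (\forall p\, B(p,p)) \land \neg (\exists p\, \forall n\, (\neg B(n,n) \lor \neg B(p,p)))
Drive negations inward (¬∀x A ≡ ∃x ¬A, ¬∃x A ≡ ∀x ¬A, De Morgan for ∧/∨):
  (\exists p\, \neg B(p,p)) \land (\forall p\, \exists n\, (B(n,n) \land B(p,p)))
Standardize variables apart so no two quantifiers bind the same name: p↦w.
  (\exists p\, \neg B(p,p)) \land (\forall w\, \exists n\, (B(n,n) \land B(w,w)))
Extract every quantifier outward, since the variables are now distinct and don't occur free across branches:
  \exists p\, \forall w\, \exists n\, (\neg B(p,p) \land B(n,n) \land B(w,w))

\exists p\, \forall w\, \exists n\, (\neg B(p,p) \land B(n,n) \land B(w,w))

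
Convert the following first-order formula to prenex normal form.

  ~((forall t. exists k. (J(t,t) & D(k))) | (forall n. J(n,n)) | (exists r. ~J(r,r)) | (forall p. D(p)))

exists t. forall k. exists n. forall r. exists p. ((~J(t,t) | ~D(k)) & ~J(n,n) & J(r,r) & ~D(p))

Drive negations inward (¬∀x A ≡ ∃x ¬A, ¬∃x A ≡ ∀x ¬A, De Morgan for ∧/∨):
  (exists t. forall k. (~J(t,t) | ~D(k))) & (exists n. ~J(n,n)) & (forall r. J(r,r)) & (exists p. ~D(p))
Extract every quantifier outward, since the variables are now distinct and don't occur free across branches:
  exists t. forall k. exists n. forall r. exists p. ((~J(t,t) | ~D(k)) & ~J(n,n) & J(r,r) & ~D(p))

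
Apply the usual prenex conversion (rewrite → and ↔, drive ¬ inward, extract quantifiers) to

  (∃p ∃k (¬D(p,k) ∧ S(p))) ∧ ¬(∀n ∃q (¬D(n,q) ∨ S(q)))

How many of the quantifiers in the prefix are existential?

3

Move each ¬ inward, flipping quantifiers it crosses:
  (∃p ∃k (¬D(p,k) ∧ S(p))) ∧ (∃n ∀q (D(n,q) ∧ ¬S(q)))
All bound variables are already distinct, so no renaming is needed.
Pull the quantifiers to the front (each side's bound variable is not free in the other side):
  ∃p ∃k ∃n ∀q (¬D(p,k) ∧ S(p) ∧ D(n,q) ∧ ¬S(q))
The prefix is ∃p ∃k ∃n ∀q: 1 universal, 3 existential.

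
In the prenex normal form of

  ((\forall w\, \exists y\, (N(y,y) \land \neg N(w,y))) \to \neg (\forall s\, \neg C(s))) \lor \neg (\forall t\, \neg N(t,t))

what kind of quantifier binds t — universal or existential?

existential

Eliminate → and ↔ using ¬ and ∨.
  \neg (\forall w\, \exists y\, (N(y,y) \land \neg N(w,y))) \lor \neg (\forall s\, \neg C(s)) \lor \neg (\forall t\, \neg N(t,t))
Move each ¬ inward, flipping quantifiers it crosses:
  (\exists w\, \forall y\, (\neg N(y,y) \lor N(w,y))) \lor (\exists s\, C(s)) \lor (\exists t\, N(t,t))
All bound variables are already distinct, so no renaming is needed.
Extract every quantifier outward, since the variables are now distinct and don't occur free across branches:
  \exists w\, \forall y\, \exists s\, \exists t\, (\neg N(y,y) \lor N(w,y) \lor C(s) \lor N(t,t))
The quantifier \forall t sits under an odd number of negations (counting the antecedent side of each →), so it flips to \exists t.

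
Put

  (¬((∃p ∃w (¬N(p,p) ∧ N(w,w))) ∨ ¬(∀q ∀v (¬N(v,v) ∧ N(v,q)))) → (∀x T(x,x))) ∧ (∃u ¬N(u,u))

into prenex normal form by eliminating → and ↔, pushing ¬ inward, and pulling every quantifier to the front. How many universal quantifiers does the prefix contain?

First replace A → B with ¬A ∨ B.
  (¬¬((∃p ∃w (¬N(p,p) ∧ N(w,w))) ∨ ¬(∀q ∀v (¬N(v,v) ∧ N(v,q)))) ∨ (∀x T(x,x))) ∧ (∃u ¬N(u,u))
Push ¬ through the quantifiers and connectives to reach negation normal form:
  ((∃p ∃w (¬N(p,p) ∧ N(w,w))) ∨ (∃q ∃v (N(v,v) ∨ ¬N(v,q))) ∨ (∀x T(x,x))) ∧ (∃u ¬N(u,u))
Extract every quantifier outward, since the variables are now distinct and don't occur free across branches:
  ∃p ∃w ∃q ∃v ∀x ∃u ((¬N(p,p) ∧ N(w,w) ∨ N(v,v) ∨ ¬N(v,q) ∨ T(x,x)) ∧ ¬N(u,u))
The prefix is ∃p ∃w ∃q ∃v ∀x ∃u: 1 universal, 5 existential.

1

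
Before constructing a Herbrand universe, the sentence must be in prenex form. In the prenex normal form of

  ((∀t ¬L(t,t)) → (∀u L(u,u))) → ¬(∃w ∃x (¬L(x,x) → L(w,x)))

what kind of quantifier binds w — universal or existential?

universal

First replace A → B with ¬A ∨ B.
  ¬(¬(∀t ¬L(t,t)) ∨ (∀u L(u,u))) ∨ ¬(∃w ∃x (¬¬L(x,x) ∨ L(w,x)))
Move each ¬ inward, flipping quantifiers it crosses:
  (∀t ¬L(t,t)) ∧ (∃u ¬L(u,u)) ∨ (∀w ∀x (¬L(x,x) ∧ ¬L(w,x)))
Pull the quantifiers to the front (each side's bound variable is not free in the other side):
  ∀t ∃u ∀w ∀x (¬L(t,t) ∧ ¬L(u,u) ∨ ¬L(x,x) ∧ ¬L(w,x))
The quantifier ∃w sits under an odd number of negations (counting the antecedent side of each →), so it flips to ∀w.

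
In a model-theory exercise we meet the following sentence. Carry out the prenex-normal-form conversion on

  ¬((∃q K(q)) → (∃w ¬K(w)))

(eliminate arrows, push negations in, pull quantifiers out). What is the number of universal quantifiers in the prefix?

First replace A → B with ¬A ∨ B.
  ¬(¬(∃q K(q)) ∨ (∃w ¬K(w)))
Move each ¬ inward, flipping quantifiers it crosses:
  (∃q K(q)) ∧ (∀w K(w))
Finally move all quantifiers to the prefix:
  ∃q ∀w (K(q) ∧ K(w))
The prefix is ∃q ∀w: 1 universal, 1 existential.

1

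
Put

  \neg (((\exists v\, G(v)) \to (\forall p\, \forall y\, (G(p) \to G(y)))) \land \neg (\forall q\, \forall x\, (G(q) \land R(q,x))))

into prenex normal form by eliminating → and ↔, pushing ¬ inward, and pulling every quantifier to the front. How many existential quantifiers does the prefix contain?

3

First replace A → B with ¬A ∨ B.
  \neg ((\neg (\exists v\, G(v)) \lor (\forall p\, \forall y\, (\neg G(p) \lor G(y)))) \land \neg (\forall q\, \forall x\, (G(q) \land R(q,x))))
Drive negations inward (¬∀x A ≡ ∃x ¬A, ¬∃x A ≡ ∀x ¬A, De Morgan for ∧/∨):
  (\exists v\, G(v)) \land (\exists p\, \exists y\, (G(p) \land \neg G(y))) \lor (\forall q\, \forall x\, (G(q) \land R(q,x)))
All bound variables are already distinct, so no renaming is needed.
Extract every quantifier outward, since the variables are now distinct and don't occur free across branches:
  \exists v\, \exists p\, \exists y\, \forall q\, \forall x\, (G(v) \land G(p) \land \neg G(y) \lor G(q) \land R(q,x))
The prefix is \exists v \exists p \exists y \forall q \forall x: 2 universal, 3 existential.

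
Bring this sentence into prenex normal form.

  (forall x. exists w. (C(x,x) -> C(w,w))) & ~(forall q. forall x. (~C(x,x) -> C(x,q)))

First replace A → B with ¬A ∨ B.
  (forall x. exists w. (~C(x,x) | C(w,w))) & ~(forall q. forall x. (~~C(x,x) | C(x,q)))
Push ¬ through the quantifiers and connectives to reach negation normal form:
  (forall x. exists w. (~C(x,x) | C(w,w))) & (exists q. exists x. (~C(x,x) & ~C(x,q)))
Standardize variables apart so no two quantifiers bind the same name: x↦s.
  (forall x. exists w. (~C(x,x) | C(w,w))) & (exists q. exists s. (~C(s,s) & ~C(s,q)))
Pull the quantifiers to the front (each side's bound variable is not free in the other side):
  forall x. exists w. exists q. exists s. ((~C(x,x) | C(w,w)) & ~C(s,s) & ~C(s,q))

forall x. exists w. exists q. exists s. ((~C(x,x) | C(w,w)) & ~C(s,s) & ~C(s,q))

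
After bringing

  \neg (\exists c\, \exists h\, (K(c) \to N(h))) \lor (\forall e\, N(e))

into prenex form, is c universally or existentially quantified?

universal

Rewrite implications/biconditionals: A → B as ¬A ∨ B.
  \neg (\exists c\, \exists h\, (\neg K(c) \lor N(h))) \lor (\forall e\, N(e))
Move each ¬ inward, flipping quantifiers it crosses:
  (\forall c\, \forall h\, (K(c) \land \neg N(h))) \lor (\forall e\, N(e))
All bound variables are already distinct, so no renaming is needed.
Extract every quantifier outward, since the variables are now distinct and don't occur free across branches:
  \forall c\, \forall h\, \forall e\, (K(c) \land \neg N(h) \lor N(e))
The quantifier \exists c sits under an odd number of negations (counting the antecedent side of each →), so it flips to \forall c.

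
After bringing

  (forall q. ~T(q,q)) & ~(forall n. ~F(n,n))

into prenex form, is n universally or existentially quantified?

existential

Drive negations inward (¬∀x A ≡ ∃x ¬A, ¬∃x A ≡ ∀x ¬A, De Morgan for ∧/∨):
  (forall q. ~T(q,q)) & (exists n. F(n,n))
All bound variables are already distinct, so no renaming is needed.
Extract every quantifier outward, since the variables are now distinct and don't occur free across branches:
  forall q. exists n. (~T(q,q) & F(n,n))
The quantifier forall n sits under an odd number of negations, so it flips to exists n.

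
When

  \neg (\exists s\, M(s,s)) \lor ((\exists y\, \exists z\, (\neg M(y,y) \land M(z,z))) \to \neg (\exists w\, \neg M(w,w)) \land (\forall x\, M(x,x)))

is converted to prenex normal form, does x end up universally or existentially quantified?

Eliminate → and ↔ using ¬ and ∨.
  \neg (\exists s\, M(s,s)) \lor \neg (\exists y\, \exists z\, (\neg M(y,y) \land M(z,z))) \lor \neg (\exists w\, \neg M(w,w)) \land (\forall x\, M(x,x))
Push ¬ through the quantifiers and connectives to reach negation normal form:
  (\forall s\, \neg M(s,s)) \lor (\forall y\, \forall z\, (M(y,y) \lor \neg M(z,z))) \lor (\forall w\, M(w,w)) \land (\forall x\, M(x,x))
All bound variables are already distinct, so no renaming is needed.
Finally move all quantifiers to the prefix:
  \forall s\, \forall y\, \forall z\, \forall w\, \forall x\, (\neg M(s,s) \lor M(y,y) \lor \neg M(z,z) \lor M(w,w) \land M(x,x))
The quantifier \forall x sits under an even number of negations (counting the antecedent side of each →), so it remains universal.

universal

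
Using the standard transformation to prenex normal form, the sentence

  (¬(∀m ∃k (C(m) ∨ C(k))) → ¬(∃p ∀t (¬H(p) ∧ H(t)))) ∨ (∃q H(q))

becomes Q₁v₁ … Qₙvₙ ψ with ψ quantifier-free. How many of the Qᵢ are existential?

3

First replace A → B with ¬A ∨ B.
  ¬¬(∀m ∃k (C(m) ∨ C(k))) ∨ ¬(∃p ∀t (¬H(p) ∧ H(t))) ∨ (∃q H(q))
Move each ¬ inward, flipping quantifiers it crosses:
  (∀m ∃k (C(m) ∨ C(k))) ∨ (∀p ∃t (H(p) ∨ ¬H(t))) ∨ (∃q H(q))
Pull the quantifiers to the front (each side's bound variable is not free in the other side):
  ∀m ∃k ∀p ∃t ∃q (C(m) ∨ C(k) ∨ H(p) ∨ ¬H(t) ∨ H(q))
The prefix is ∀m ∃k ∀p ∃t ∃q: 2 universal, 3 existential.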